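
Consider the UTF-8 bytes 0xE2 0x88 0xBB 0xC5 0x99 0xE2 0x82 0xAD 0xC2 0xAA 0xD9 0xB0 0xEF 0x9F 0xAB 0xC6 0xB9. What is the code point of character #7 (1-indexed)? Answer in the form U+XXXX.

Offset 0: leading byte 0xE2 = 11100010 → 3-byte char #1 = E2 88 BB.
Offset 3: leading byte 0xC5 = 11000101 → 2-byte char #2 = C5 99.
Offset 5: leading byte 0xE2 = 11100010 → 3-byte char #3 = E2 82 AD.
Offset 8: leading byte 0xC2 = 11000010 → 2-byte char #4 = C2 AA.
Offset 10: leading byte 0xD9 = 11011001 → 2-byte char #5 = D9 B0.
Offset 12: leading byte 0xEF = 11101111 → 3-byte char #6 = EF 9F AB.
Offset 15: leading byte 0xC6 = 11000110 → 2-byte char #7 = C6 B9.
Leading byte 0xC6 = 11000110 matches 110xxxxx → 2-byte sequence.
Byte 1: 0xC6 = 11000110, payload 00110 (5 bits).
Byte 2: 0xB9 = 10111001 (10xxxxxx ✓), payload 111001.
Concatenate: 00110111001 = 0x1B9 (11 bits → U+01B9).

U+01B9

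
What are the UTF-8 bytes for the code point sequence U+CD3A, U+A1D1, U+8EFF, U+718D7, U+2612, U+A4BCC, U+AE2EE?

EC B4 BA EA 87 91 E8 BB BF F1 B1 A3 97 E2 98 92 F2 A4 AF 8C F2 AE 8B AE

U+CD3A: 3-byte form → EC B4 BA.
U+A1D1: 3-byte form → EA 87 91.
U+8EFF: 3-byte form → E8 BB BF.
U+718D7: 4-byte form → F1 B1 A3 97.
U+2612: 3-byte form → E2 98 92.
U+A4BCC: 4-byte form → F2 A4 AF 8C.
U+AE2EE: 4-byte form → F2 AE 8B AE.
Concatenated (24 bytes): EC B4 BA EA 87 91 E8 BB BF F1 B1 A3 97 E2 98 92 F2 A4 AF 8C F2 AE 8B AE.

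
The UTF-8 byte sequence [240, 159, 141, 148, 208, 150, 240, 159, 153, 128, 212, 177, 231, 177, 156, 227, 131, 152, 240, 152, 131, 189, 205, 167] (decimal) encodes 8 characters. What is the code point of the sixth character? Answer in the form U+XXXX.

U+30D8

Offset 0: leading byte 0xF0 = 11110000 → 4-byte char #1 = F0 9F 8D 94.
Offset 4: leading byte 0xD0 = 11010000 → 2-byte char #2 = D0 96.
Offset 6: leading byte 0xF0 = 11110000 → 4-byte char #3 = F0 9F 99 80.
Offset 10: leading byte 0xD4 = 11010100 → 2-byte char #4 = D4 B1.
Offset 12: leading byte 0xE7 = 11100111 → 3-byte char #5 = E7 B1 9C.
Offset 15: leading byte 0xE3 = 11100011 → 3-byte char #6 = E3 83 98.
Leading byte 0xE3 = 11100011 matches 1110xxxx → 3-byte sequence.
Byte 1: 0xE3 = 11100011, payload 0011 (4 bits).
Byte 2: 0x83 = 10000011 (10xxxxxx ✓), payload 000011.
Byte 3: 0x98 = 10011000 (10xxxxxx ✓), payload 011000.
Concatenate: 0011000011011000 = 0x30D8 (16 bits → U+30D8).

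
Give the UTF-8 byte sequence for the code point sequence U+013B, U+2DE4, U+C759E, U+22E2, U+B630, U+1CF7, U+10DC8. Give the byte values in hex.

C4 BB E2 B7 A4 F3 87 96 9E E2 8B A2 EB 98 B0 E1 B3 B7 F0 90 B7 88

U+013B: 2-byte form → C4 BB.
U+2DE4: 3-byte form → E2 B7 A4.
U+C759E: 4-byte form → F3 87 96 9E.
U+22E2: 3-byte form → E2 8B A2.
U+B630: 3-byte form → EB 98 B0.
U+1CF7: 3-byte form → E1 B3 B7.
U+10DC8: 4-byte form → F0 90 B7 88.
Concatenated (22 bytes): C4 BB E2 B7 A4 F3 87 96 9E E2 8B A2 EB 98 B0 E1 B3 B7 F0 90 B7 88.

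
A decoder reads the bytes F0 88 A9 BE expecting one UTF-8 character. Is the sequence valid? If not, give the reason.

invalid (overlong encoding)

Leading byte 0xF0 = 11110000 → 4-byte form.
Continuation bytes all match 10xxxxxx. Payload decodes to 0x8A7E.
But 0x8A7E < 0x10000, the minimum for a 4-byte sequence — this is an overlong encoding.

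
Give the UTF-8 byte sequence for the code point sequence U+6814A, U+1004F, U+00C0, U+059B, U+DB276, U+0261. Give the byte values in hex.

U+6814A: 4-byte form → F1 A8 85 8A.
U+1004F: 4-byte form → F0 90 81 8F.
U+00C0: 2-byte form → C3 80.
U+059B: 2-byte form → D6 9B.
U+DB276: 4-byte form → F3 9B 89 B6.
U+0261: 2-byte form → C9 A1.
Concatenated (18 bytes): F1 A8 85 8A F0 90 81 8F C3 80 D6 9B F3 9B 89 B6 C9 A1.

F1 A8 85 8A F0 90 81 8F C3 80 D6 9B F3 9B 89 B6 C9 A1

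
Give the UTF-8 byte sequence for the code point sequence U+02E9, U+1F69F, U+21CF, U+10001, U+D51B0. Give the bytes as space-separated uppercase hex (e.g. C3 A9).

CB A9 F0 9F 9A 9F E2 87 8F F0 90 80 81 F3 95 86 B0

U+02E9: 2-byte form → CB A9.
U+1F69F: 4-byte form → F0 9F 9A 9F.
U+21CF: 3-byte form → E2 87 8F.
U+10001: 4-byte form → F0 90 80 81.
U+D51B0: 4-byte form → F3 95 86 B0.
Concatenated (17 bytes): CB A9 F0 9F 9A 9F E2 87 8F F0 90 80 81 F3 95 86 B0.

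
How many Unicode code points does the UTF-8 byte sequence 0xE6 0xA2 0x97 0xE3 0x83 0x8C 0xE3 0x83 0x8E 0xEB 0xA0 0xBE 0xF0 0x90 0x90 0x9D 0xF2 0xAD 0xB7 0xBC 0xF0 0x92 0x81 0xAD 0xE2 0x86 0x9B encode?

8

Byte at offset 0: 0xE6 = 11100110 → 3-byte char (#1). Advance 3.
Byte at offset 3: 0xE3 = 11100011 → 3-byte char (#2). Advance 3.
Byte at offset 6: 0xE3 = 11100011 → 3-byte char (#3). Advance 3.
Byte at offset 9: 0xEB = 11101011 → 3-byte char (#4). Advance 3.
Byte at offset 12: 0xF0 = 11110000 → 4-byte char (#5). Advance 4.
Byte at offset 16: 0xF2 = 11110010 → 4-byte char (#6). Advance 4.
Byte at offset 20: 0xF0 = 11110000 → 4-byte char (#7). Advance 4.
Byte at offset 24: 0xE2 = 11100010 → 3-byte char (#8). Advance 3.
Reached end at offset 27 after 8 code points.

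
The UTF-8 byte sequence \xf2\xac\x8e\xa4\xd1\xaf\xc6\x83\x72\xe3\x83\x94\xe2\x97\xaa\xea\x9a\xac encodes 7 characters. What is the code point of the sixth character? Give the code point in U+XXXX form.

U+25EA

Offset 0: leading byte 0xF2 = 11110010 → 4-byte char #1 = F2 AC 8E A4.
Offset 4: leading byte 0xD1 = 11010001 → 2-byte char #2 = D1 AF.
Offset 6: leading byte 0xC6 = 11000110 → 2-byte char #3 = C6 83.
Offset 8: leading byte 0x72 = 01110010 → 1-byte char #4 = 72.
Offset 9: leading byte 0xE3 = 11100011 → 3-byte char #5 = E3 83 94.
Offset 12: leading byte 0xE2 = 11100010 → 3-byte char #6 = E2 97 AA.
Leading byte 0xE2 = 11100010 matches 1110xxxx → 3-byte sequence.
Byte 1: 0xE2 = 11100010, payload 0010 (4 bits).
Byte 2: 0x97 = 10010111 (10xxxxxx ✓), payload 010111.
Byte 3: 0xAA = 10101010 (10xxxxxx ✓), payload 101010.
Concatenate: 0010010111101010 = 0x25EA (16 bits → U+25EA).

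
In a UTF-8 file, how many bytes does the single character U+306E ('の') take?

U+306E = 0x306E. UTF-8 uses 1 byte below 0x80, 2 below 0x800, 3 below 0x10000, 4 up to 0x10FFFF. 0x306E is in U+0800–U+FFFF → 3 bytes.

3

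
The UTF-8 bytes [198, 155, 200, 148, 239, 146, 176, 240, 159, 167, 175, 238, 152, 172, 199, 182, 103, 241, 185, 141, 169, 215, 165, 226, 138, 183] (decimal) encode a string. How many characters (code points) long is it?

Byte at offset 0: 0xC6 = 11000110 → 2-byte char (#1). Advance 2.
Byte at offset 2: 0xC8 = 11001000 → 2-byte char (#2). Advance 2.
Byte at offset 4: 0xEF = 11101111 → 3-byte char (#3). Advance 3.
Byte at offset 7: 0xF0 = 11110000 → 4-byte char (#4). Advance 4.
Byte at offset 11: 0xEE = 11101110 → 3-byte char (#5). Advance 3.
Byte at offset 14: 0xC7 = 11000111 → 2-byte char (#6). Advance 2.
Byte at offset 16: 0x67 = 01100111 → 1-byte char (#7). Advance 1.
Byte at offset 17: 0xF1 = 11110001 → 4-byte char (#8). Advance 4.
Byte at offset 21: 0xD7 = 11010111 → 2-byte char (#9). Advance 2.
Byte at offset 23: 0xE2 = 11100010 → 3-byte char (#10). Advance 3.
Reached end at offset 26 after 10 code points.

10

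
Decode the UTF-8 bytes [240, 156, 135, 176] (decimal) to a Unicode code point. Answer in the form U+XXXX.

Leading byte 0xF0 = 11110000 matches 11110xxx → 4-byte sequence.
Byte 1: 0xF0 = 11110000, payload 000 (3 bits).
Byte 2: 0x9C = 10011100 (10xxxxxx ✓), payload 011100.
Byte 3: 0x87 = 10000111 (10xxxxxx ✓), payload 000111.
Byte 4: 0xB0 = 10110000 (10xxxxxx ✓), payload 110000.
Concatenate: 000011100000111110000 = 0x1C1F0 (21 bits → U+1C1F0).

U+1C1F0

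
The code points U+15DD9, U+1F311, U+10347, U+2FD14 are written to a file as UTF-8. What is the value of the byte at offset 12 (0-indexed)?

0xF0

U+15DD9 → 4-byte form F0 95 B7 99 at offsets 0–3.
U+1F311 → 4-byte form F0 9F 8C 91 at offsets 4–7.
U+10347 → 4-byte form F0 90 8D 87 at offsets 8–11.
U+2FD14 → 4-byte form F0 AF B4 94 at offsets 12–15.
Offset 12 falls in char 4's range; it's byte 1 of F0 AF B4 94 = 0xF0.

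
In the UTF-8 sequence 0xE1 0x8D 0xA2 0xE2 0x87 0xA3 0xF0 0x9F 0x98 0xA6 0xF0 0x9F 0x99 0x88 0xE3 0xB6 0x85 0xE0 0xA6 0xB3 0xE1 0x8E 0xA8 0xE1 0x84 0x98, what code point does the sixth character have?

U+09B3

Offset 0: leading byte 0xE1 = 11100001 → 3-byte char #1 = E1 8D A2.
Offset 3: leading byte 0xE2 = 11100010 → 3-byte char #2 = E2 87 A3.
Offset 6: leading byte 0xF0 = 11110000 → 4-byte char #3 = F0 9F 98 A6.
Offset 10: leading byte 0xF0 = 11110000 → 4-byte char #4 = F0 9F 99 88.
Offset 14: leading byte 0xE3 = 11100011 → 3-byte char #5 = E3 B6 85.
Offset 17: leading byte 0xE0 = 11100000 → 3-byte char #6 = E0 A6 B3.
Leading byte 0xE0 = 11100000 matches 1110xxxx → 3-byte sequence.
Byte 1: 0xE0 = 11100000, payload 0000 (4 bits).
Byte 2: 0xA6 = 10100110 (10xxxxxx ✓), payload 100110.
Byte 3: 0xB3 = 10110011 (10xxxxxx ✓), payload 110011.
Concatenate: 0000100110110011 = 0x9B3 (16 bits → U+09B3).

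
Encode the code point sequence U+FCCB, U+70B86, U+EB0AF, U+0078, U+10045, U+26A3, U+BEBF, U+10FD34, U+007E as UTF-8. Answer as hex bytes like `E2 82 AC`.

EF B3 8B F1 B0 AE 86 F3 AB 82 AF 78 F0 90 81 85 E2 9A A3 EB BA BF F4 8F B4 B4 7E

U+FCCB: 3-byte form → EF B3 8B.
U+70B86: 4-byte form → F1 B0 AE 86.
U+EB0AF: 4-byte form → F3 AB 82 AF.
U+0078: 1-byte form → 78.
U+10045: 4-byte form → F0 90 81 85.
U+26A3: 3-byte form → E2 9A A3.
U+BEBF: 3-byte form → EB BA BF.
U+10FD34: 4-byte form → F4 8F B4 B4.
U+007E: 1-byte form → 7E.
Concatenated (27 bytes): EF B3 8B F1 B0 AE 86 F3 AB 82 AF 78 F0 90 81 85 E2 9A A3 EB BA BF F4 8F B4 B4 7E.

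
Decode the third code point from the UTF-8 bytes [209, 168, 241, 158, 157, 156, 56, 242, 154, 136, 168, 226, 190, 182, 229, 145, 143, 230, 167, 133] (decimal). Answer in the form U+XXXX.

U+0038

Offset 0: leading byte 0xD1 = 11010001 → 2-byte char #1 = D1 A8.
Offset 2: leading byte 0xF1 = 11110001 → 4-byte char #2 = F1 9E 9D 9C.
Offset 6: leading byte 0x38 = 00111000 → 1-byte char #3 = 38.
Leading byte 0x38 = 00111000 matches 0xxxxxxx → 1-byte sequence.
Byte 1: 0x38 = 00111000, payload 0111000 (7 bits).
Concatenate: 0111000 = 0x38 (7 bits → U+0038).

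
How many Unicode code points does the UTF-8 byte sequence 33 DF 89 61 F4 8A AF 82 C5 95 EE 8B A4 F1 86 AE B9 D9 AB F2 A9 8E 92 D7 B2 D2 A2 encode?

11

Byte at offset 0: 0x33 = 00110011 → 1-byte char (#1). Advance 1.
Byte at offset 1: 0xDF = 11011111 → 2-byte char (#2). Advance 2.
Byte at offset 3: 0x61 = 01100001 → 1-byte char (#3). Advance 1.
Byte at offset 4: 0xF4 = 11110100 → 4-byte char (#4). Advance 4.
Byte at offset 8: 0xC5 = 11000101 → 2-byte char (#5). Advance 2.
Byte at offset 10: 0xEE = 11101110 → 3-byte char (#6). Advance 3.
Byte at offset 13: 0xF1 = 11110001 → 4-byte char (#7). Advance 4.
Byte at offset 17: 0xD9 = 11011001 → 2-byte char (#8). Advance 2.
Byte at offset 19: 0xF2 = 11110010 → 4-byte char (#9). Advance 4.
Byte at offset 23: 0xD7 = 11010111 → 2-byte char (#10). Advance 2.
Byte at offset 25: 0xD2 = 11010010 → 2-byte char (#11). Advance 2.
Reached end at offset 27 after 11 code points.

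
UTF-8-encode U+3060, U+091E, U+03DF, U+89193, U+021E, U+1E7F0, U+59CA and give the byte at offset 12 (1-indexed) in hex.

0x93

1-indexed offset 12 is 0-indexed offset 11.
U+3060 → 3-byte form E3 81 A0 at offsets 0–2.
U+091E → 3-byte form E0 A4 9E at offsets 3–5.
U+03DF → 2-byte form CF 9F at offsets 6–7.
U+89193 → 4-byte form F2 89 86 93 at offsets 8–11.
Offset 11 falls in char 4's range; it's byte 4 of F2 89 86 93 = 0x93.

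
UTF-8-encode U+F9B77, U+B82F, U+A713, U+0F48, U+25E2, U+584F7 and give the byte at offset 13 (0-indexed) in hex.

0xE2

U+F9B77 → 4-byte form F3 B9 AD B7 at offsets 0–3.
U+B82F → 3-byte form EB A0 AF at offsets 4–6.
U+A713 → 3-byte form EA 9C 93 at offsets 7–9.
U+0F48 → 3-byte form E0 BD 88 at offsets 10–12.
U+25E2 → 3-byte form E2 97 A2 at offsets 13–15.
Offset 13 falls in char 5's range; it's byte 1 of E2 97 A2 = 0xE2.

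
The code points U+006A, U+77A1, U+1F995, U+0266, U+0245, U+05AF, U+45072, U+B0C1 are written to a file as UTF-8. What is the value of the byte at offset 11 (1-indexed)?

1-indexed offset 11 is 0-indexed offset 10.
U+006A → 1-byte form 6A at offsets 0–0.
U+77A1 → 3-byte form E7 9E A1 at offsets 1–3.
U+1F995 → 4-byte form F0 9F A6 95 at offsets 4–7.
U+0266 → 2-byte form C9 A6 at offsets 8–9.
U+0245 → 2-byte form C9 85 at offsets 10–11.
Offset 10 falls in char 5's range; it's byte 1 of C9 85 = 0xC9.

0xC9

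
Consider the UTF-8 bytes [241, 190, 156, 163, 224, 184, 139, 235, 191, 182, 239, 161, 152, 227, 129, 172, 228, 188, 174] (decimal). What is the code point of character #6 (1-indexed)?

Offset 0: leading byte 0xF1 = 11110001 → 4-byte char #1 = F1 BE 9C A3.
Offset 4: leading byte 0xE0 = 11100000 → 3-byte char #2 = E0 B8 8B.
Offset 7: leading byte 0xEB = 11101011 → 3-byte char #3 = EB BF B6.
Offset 10: leading byte 0xEF = 11101111 → 3-byte char #4 = EF A1 98.
Offset 13: leading byte 0xE3 = 11100011 → 3-byte char #5 = E3 81 AC.
Offset 16: leading byte 0xE4 = 11100100 → 3-byte char #6 = E4 BC AE.
Leading byte 0xE4 = 11100100 matches 1110xxxx → 3-byte sequence.
Byte 1: 0xE4 = 11100100, payload 0100 (4 bits).
Byte 2: 0xBC = 10111100 (10xxxxxx ✓), payload 111100.
Byte 3: 0xAE = 10101110 (10xxxxxx ✓), payload 101110.
Concatenate: 0100111100101110 = 0x4F2E (16 bits → U+4F2E).

U+4F2E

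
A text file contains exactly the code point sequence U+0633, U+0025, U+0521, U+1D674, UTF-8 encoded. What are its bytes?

D8 B3 25 D4 A1 F0 9D 99 B4

U+0633: 2-byte form → D8 B3.
U+0025: 1-byte form → 25.
U+0521: 2-byte form → D4 A1.
U+1D674: 4-byte form → F0 9D 99 B4.
Concatenated (9 bytes): D8 B3 25 D4 A1 F0 9D 99 B4.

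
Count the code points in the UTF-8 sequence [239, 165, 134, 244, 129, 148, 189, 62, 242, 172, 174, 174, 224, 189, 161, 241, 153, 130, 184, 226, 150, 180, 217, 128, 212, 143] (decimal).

Byte at offset 0: 0xEF = 11101111 → 3-byte char (#1). Advance 3.
Byte at offset 3: 0xF4 = 11110100 → 4-byte char (#2). Advance 4.
Byte at offset 7: 0x3E = 00111110 → 1-byte char (#3). Advance 1.
Byte at offset 8: 0xF2 = 11110010 → 4-byte char (#4). Advance 4.
Byte at offset 12: 0xE0 = 11100000 → 3-byte char (#5). Advance 3.
Byte at offset 15: 0xF1 = 11110001 → 4-byte char (#6). Advance 4.
Byte at offset 19: 0xE2 = 11100010 → 3-byte char (#7). Advance 3.
Byte at offset 22: 0xD9 = 11011001 → 2-byte char (#8). Advance 2.
Byte at offset 24: 0xD4 = 11010100 → 2-byte char (#9). Advance 2.
Reached end at offset 26 after 9 code points.

9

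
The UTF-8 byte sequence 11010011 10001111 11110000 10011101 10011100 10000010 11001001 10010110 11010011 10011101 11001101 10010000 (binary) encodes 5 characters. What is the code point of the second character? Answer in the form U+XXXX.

U+1D702

Offset 0: leading byte 0xD3 = 11010011 → 2-byte char #1 = D3 8F.
Offset 2: leading byte 0xF0 = 11110000 → 4-byte char #2 = F0 9D 9C 82.
Leading byte 0xF0 = 11110000 matches 11110xxx → 4-byte sequence.
Byte 1: 0xF0 = 11110000, payload 000 (3 bits).
Byte 2: 0x9D = 10011101 (10xxxxxx ✓), payload 011101.
Byte 3: 0x9C = 10011100 (10xxxxxx ✓), payload 011100.
Byte 4: 0x82 = 10000010 (10xxxxxx ✓), payload 000010.
Concatenate: 000011101011100000010 = 0x1D702 (21 bits → U+1D702).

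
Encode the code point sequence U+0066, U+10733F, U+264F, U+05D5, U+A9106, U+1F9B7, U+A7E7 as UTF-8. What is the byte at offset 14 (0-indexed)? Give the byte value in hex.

0xF0

U+0066 → 1-byte form 66 at offsets 0–0.
U+10733F → 4-byte form F4 87 8C BF at offsets 1–4.
U+264F → 3-byte form E2 99 8F at offsets 5–7.
U+05D5 → 2-byte form D7 95 at offsets 8–9.
U+A9106 → 4-byte form F2 A9 84 86 at offsets 10–13.
U+1F9B7 → 4-byte form F0 9F A6 B7 at offsets 14–17.
Offset 14 falls in char 6's range; it's byte 1 of F0 9F A6 B7 = 0xF0.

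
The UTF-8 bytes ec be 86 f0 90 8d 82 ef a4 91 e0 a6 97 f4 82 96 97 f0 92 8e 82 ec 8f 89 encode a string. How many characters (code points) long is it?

Byte at offset 0: 0xEC = 11101100 → 3-byte char (#1). Advance 3.
Byte at offset 3: 0xF0 = 11110000 → 4-byte char (#2). Advance 4.
Byte at offset 7: 0xEF = 11101111 → 3-byte char (#3). Advance 3.
Byte at offset 10: 0xE0 = 11100000 → 3-byte char (#4). Advance 3.
Byte at offset 13: 0xF4 = 11110100 → 4-byte char (#5). Advance 4.
Byte at offset 17: 0xF0 = 11110000 → 4-byte char (#6). Advance 4.
Byte at offset 21: 0xEC = 11101100 → 3-byte char (#7). Advance 3.
Reached end at offset 24 after 7 code points.

7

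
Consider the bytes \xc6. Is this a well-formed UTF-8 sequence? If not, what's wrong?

invalid (sequence truncated)

Leading byte 0xC6 = 11000110 → 2-byte form, but only 1 byte is present.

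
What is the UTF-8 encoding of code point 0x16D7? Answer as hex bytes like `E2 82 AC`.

E1 9B 97

U+16D7 = 0x16D7 = 5847 decimal. In range U+0800–U+FFFF → 3-byte form: 1110xxxx 10xxxxxx 10xxxxxx.
Binary (16 bits): 0001011011010111.
Split 4+6+6: 0001 | 011011 | 010111.
Byte 1: 11100001 = 0xE1.
Byte 2: 10011011 = 0x9B.
Byte 3: 10010111 = 0x97.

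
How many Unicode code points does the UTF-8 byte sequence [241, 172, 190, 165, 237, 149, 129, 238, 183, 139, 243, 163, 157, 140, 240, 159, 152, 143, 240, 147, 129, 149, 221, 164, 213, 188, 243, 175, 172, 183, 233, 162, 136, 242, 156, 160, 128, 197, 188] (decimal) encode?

Byte at offset 0: 0xF1 = 11110001 → 4-byte char (#1). Advance 4.
Byte at offset 4: 0xED = 11101101 → 3-byte char (#2). Advance 3.
Byte at offset 7: 0xEE = 11101110 → 3-byte char (#3). Advance 3.
Byte at offset 10: 0xF3 = 11110011 → 4-byte char (#4). Advance 4.
Byte at offset 14: 0xF0 = 11110000 → 4-byte char (#5). Advance 4.
Byte at offset 18: 0xF0 = 11110000 → 4-byte char (#6). Advance 4.
Byte at offset 22: 0xDD = 11011101 → 2-byte char (#7). Advance 2.
Byte at offset 24: 0xD5 = 11010101 → 2-byte char (#8). Advance 2.
Byte at offset 26: 0xF3 = 11110011 → 4-byte char (#9). Advance 4.
Byte at offset 30: 0xE9 = 11101001 → 3-byte char (#10). Advance 3.
Byte at offset 33: 0xF2 = 11110010 → 4-byte char (#11). Advance 4.
Byte at offset 37: 0xC5 = 11000101 → 2-byte char (#12). Advance 2.
Reached end at offset 39 after 12 code points.

12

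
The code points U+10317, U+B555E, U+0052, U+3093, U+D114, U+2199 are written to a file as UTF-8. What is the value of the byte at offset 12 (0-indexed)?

0xED

U+10317 → 4-byte form F0 90 8C 97 at offsets 0–3.
U+B555E → 4-byte form F2 B5 95 9E at offsets 4–7.
U+0052 → 1-byte form 52 at offsets 8–8.
U+3093 → 3-byte form E3 82 93 at offsets 9–11.
U+D114 → 3-byte form ED 84 94 at offsets 12–14.
Offset 12 falls in char 5's range; it's byte 1 of ED 84 94 = 0xED.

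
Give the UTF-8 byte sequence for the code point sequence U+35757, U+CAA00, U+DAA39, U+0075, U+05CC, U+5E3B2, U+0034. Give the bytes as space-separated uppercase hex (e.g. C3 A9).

F0 B5 9D 97 F3 8A A8 80 F3 9A A8 B9 75 D7 8C F1 9E 8E B2 34

U+35757: 4-byte form → F0 B5 9D 97.
U+CAA00: 4-byte form → F3 8A A8 80.
U+DAA39: 4-byte form → F3 9A A8 B9.
U+0075: 1-byte form → 75.
U+05CC: 2-byte form → D7 8C.
U+5E3B2: 4-byte form → F1 9E 8E B2.
U+0034: 1-byte form → 34.
Concatenated (20 bytes): F0 B5 9D 97 F3 8A A8 80 F3 9A A8 B9 75 D7 8C F1 9E 8E B2 34.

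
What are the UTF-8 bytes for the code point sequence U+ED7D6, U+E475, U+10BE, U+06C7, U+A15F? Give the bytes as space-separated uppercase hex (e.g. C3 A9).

F3 AD 9F 96 EE 91 B5 E1 82 BE DB 87 EA 85 9F

U+ED7D6: 4-byte form → F3 AD 9F 96.
U+E475: 3-byte form → EE 91 B5.
U+10BE: 3-byte form → E1 82 BE.
U+06C7: 2-byte form → DB 87.
U+A15F: 3-byte form → EA 85 9F.
Concatenated (15 bytes): F3 AD 9F 96 EE 91 B5 E1 82 BE DB 87 EA 85 9F.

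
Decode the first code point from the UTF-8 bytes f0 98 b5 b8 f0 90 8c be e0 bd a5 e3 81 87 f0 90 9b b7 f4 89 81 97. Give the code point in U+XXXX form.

U+18D78

Offset 0: leading byte 0xF0 = 11110000 → 4-byte char #1 = F0 98 B5 B8.
Leading byte 0xF0 = 11110000 matches 11110xxx → 4-byte sequence.
Byte 1: 0xF0 = 11110000, payload 000 (3 bits).
Byte 2: 0x98 = 10011000 (10xxxxxx ✓), payload 011000.
Byte 3: 0xB5 = 10110101 (10xxxxxx ✓), payload 110101.
Byte 4: 0xB8 = 10111000 (10xxxxxx ✓), payload 111000.
Concatenate: 000011000110101111000 = 0x18D78 (21 bits → U+18D78).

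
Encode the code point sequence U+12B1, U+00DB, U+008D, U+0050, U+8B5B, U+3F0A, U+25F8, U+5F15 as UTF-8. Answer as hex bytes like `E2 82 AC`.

E1 8A B1 C3 9B C2 8D 50 E8 AD 9B E3 BC 8A E2 97 B8 E5 BC 95

U+12B1: 3-byte form → E1 8A B1.
U+00DB: 2-byte form → C3 9B.
U+008D: 2-byte form → C2 8D.
U+0050: 1-byte form → 50.
U+8B5B: 3-byte form → E8 AD 9B.
U+3F0A: 3-byte form → E3 BC 8A.
U+25F8: 3-byte form → E2 97 B8.
U+5F15: 3-byte form → E5 BC 95.
Concatenated (20 bytes): E1 8A B1 C3 9B C2 8D 50 E8 AD 9B E3 BC 8A E2 97 B8 E5 BC 95.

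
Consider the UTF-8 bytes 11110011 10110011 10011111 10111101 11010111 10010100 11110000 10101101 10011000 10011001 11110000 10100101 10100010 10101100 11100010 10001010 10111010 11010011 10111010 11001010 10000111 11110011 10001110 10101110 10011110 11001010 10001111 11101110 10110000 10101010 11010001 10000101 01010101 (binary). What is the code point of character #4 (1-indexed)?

Offset 0: leading byte 0xF3 = 11110011 → 4-byte char #1 = F3 B3 9F BD.
Offset 4: leading byte 0xD7 = 11010111 → 2-byte char #2 = D7 94.
Offset 6: leading byte 0xF0 = 11110000 → 4-byte char #3 = F0 AD 98 99.
Offset 10: leading byte 0xF0 = 11110000 → 4-byte char #4 = F0 A5 A2 AC.
Leading byte 0xF0 = 11110000 matches 11110xxx → 4-byte sequence.
Byte 1: 0xF0 = 11110000, payload 000 (3 bits).
Byte 2: 0xA5 = 10100101 (10xxxxxx ✓), payload 100101.
Byte 3: 0xA2 = 10100010 (10xxxxxx ✓), payload 100010.
Byte 4: 0xAC = 10101100 (10xxxxxx ✓), payload 101100.
Concatenate: 000100101100010101100 = 0x258AC (21 bits → U+258AC).

U+258AC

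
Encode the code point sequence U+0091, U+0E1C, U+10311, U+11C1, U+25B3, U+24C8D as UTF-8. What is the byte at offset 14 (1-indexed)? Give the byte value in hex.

0x96

1-indexed offset 14 is 0-indexed offset 13.
U+0091 → 2-byte form C2 91 at offsets 0–1.
U+0E1C → 3-byte form E0 B8 9C at offsets 2–4.
U+10311 → 4-byte form F0 90 8C 91 at offsets 5–8.
U+11C1 → 3-byte form E1 87 81 at offsets 9–11.
U+25B3 → 3-byte form E2 96 B3 at offsets 12–14.
Offset 13 falls in char 5's range; it's byte 2 of E2 96 B3 = 0x96.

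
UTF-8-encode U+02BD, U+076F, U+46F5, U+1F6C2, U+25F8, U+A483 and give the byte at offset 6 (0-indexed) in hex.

U+02BD → 2-byte form CA BD at offsets 0–1.
U+076F → 2-byte form DD AF at offsets 2–3.
U+46F5 → 3-byte form E4 9B B5 at offsets 4–6.
Offset 6 falls in char 3's range; it's byte 3 of E4 9B B5 = 0xB5.

0xB5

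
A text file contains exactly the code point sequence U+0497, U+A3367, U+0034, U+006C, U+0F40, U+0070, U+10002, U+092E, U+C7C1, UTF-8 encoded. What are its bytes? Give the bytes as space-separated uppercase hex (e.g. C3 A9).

D2 97 F2 A3 8D A7 34 6C E0 BD 80 70 F0 90 80 82 E0 A4 AE EC 9F 81

U+0497: 2-byte form → D2 97.
U+A3367: 4-byte form → F2 A3 8D A7.
U+0034: 1-byte form → 34.
U+006C: 1-byte form → 6C.
U+0F40: 3-byte form → E0 BD 80.
U+0070: 1-byte form → 70.
U+10002: 4-byte form → F0 90 80 82.
U+092E: 3-byte form → E0 A4 AE.
U+C7C1: 3-byte form → EC 9F 81.
Concatenated (22 bytes): D2 97 F2 A3 8D A7 34 6C E0 BD 80 70 F0 90 80 82 E0 A4 AE EC 9F 81.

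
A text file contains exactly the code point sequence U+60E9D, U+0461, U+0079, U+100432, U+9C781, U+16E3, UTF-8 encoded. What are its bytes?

F1 A0 BA 9D D1 A1 79 F4 80 90 B2 F2 9C 9E 81 E1 9B A3

U+60E9D: 4-byte form → F1 A0 BA 9D.
U+0461: 2-byte form → D1 A1.
U+0079: 1-byte form → 79.
U+100432: 4-byte form → F4 80 90 B2.
U+9C781: 4-byte form → F2 9C 9E 81.
U+16E3: 3-byte form → E1 9B A3.
Concatenated (18 bytes): F1 A0 BA 9D D1 A1 79 F4 80 90 B2 F2 9C 9E 81 E1 9B A3.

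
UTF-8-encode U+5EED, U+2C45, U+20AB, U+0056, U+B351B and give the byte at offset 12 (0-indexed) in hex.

U+5EED → 3-byte form E5 BB AD at offsets 0–2.
U+2C45 → 3-byte form E2 B1 85 at offsets 3–5.
U+20AB → 3-byte form E2 82 AB at offsets 6–8.
U+0056 → 1-byte form 56 at offsets 9–9.
U+B351B → 4-byte form F2 B3 94 9B at offsets 10–13.
Offset 12 falls in char 5's range; it's byte 3 of F2 B3 94 9B = 0x94.

0x94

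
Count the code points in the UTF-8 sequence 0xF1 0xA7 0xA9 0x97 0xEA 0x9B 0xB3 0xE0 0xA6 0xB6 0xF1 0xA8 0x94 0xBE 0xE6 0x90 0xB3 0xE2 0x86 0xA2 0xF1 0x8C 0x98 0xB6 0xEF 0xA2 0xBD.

8

Byte at offset 0: 0xF1 = 11110001 → 4-byte char (#1). Advance 4.
Byte at offset 4: 0xEA = 11101010 → 3-byte char (#2). Advance 3.
Byte at offset 7: 0xE0 = 11100000 → 3-byte char (#3). Advance 3.
Byte at offset 10: 0xF1 = 11110001 → 4-byte char (#4). Advance 4.
Byte at offset 14: 0xE6 = 11100110 → 3-byte char (#5). Advance 3.
Byte at offset 17: 0xE2 = 11100010 → 3-byte char (#6). Advance 3.
Byte at offset 20: 0xF1 = 11110001 → 4-byte char (#7). Advance 4.
Byte at offset 24: 0xEF = 11101111 → 3-byte char (#8). Advance 3.
Reached end at offset 27 after 8 code points.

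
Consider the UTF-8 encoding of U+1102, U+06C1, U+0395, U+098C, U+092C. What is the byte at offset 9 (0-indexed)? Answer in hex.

U+1102 → 3-byte form E1 84 82 at offsets 0–2.
U+06C1 → 2-byte form DB 81 at offsets 3–4.
U+0395 → 2-byte form CE 95 at offsets 5–6.
U+098C → 3-byte form E0 A6 8C at offsets 7–9.
Offset 9 falls in char 4's range; it's byte 3 of E0 A6 8C = 0x8C.

0x8C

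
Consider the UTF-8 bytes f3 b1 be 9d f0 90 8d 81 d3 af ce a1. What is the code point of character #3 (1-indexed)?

Offset 0: leading byte 0xF3 = 11110011 → 4-byte char #1 = F3 B1 BE 9D.
Offset 4: leading byte 0xF0 = 11110000 → 4-byte char #2 = F0 90 8D 81.
Offset 8: leading byte 0xD3 = 11010011 → 2-byte char #3 = D3 AF.
Leading byte 0xD3 = 11010011 matches 110xxxxx → 2-byte sequence.
Byte 1: 0xD3 = 11010011, payload 10011 (5 bits).
Byte 2: 0xAF = 10101111 (10xxxxxx ✓), payload 101111.
Concatenate: 10011101111 = 0x4EF (11 bits → U+04EF).

U+04EF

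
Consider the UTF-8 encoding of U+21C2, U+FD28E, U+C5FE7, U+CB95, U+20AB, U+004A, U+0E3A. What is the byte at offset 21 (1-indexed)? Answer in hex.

0xBA

1-indexed offset 21 is 0-indexed offset 20.
U+21C2 → 3-byte form E2 87 82 at offsets 0–2.
U+FD28E → 4-byte form F3 BD 8A 8E at offsets 3–6.
U+C5FE7 → 4-byte form F3 85 BF A7 at offsets 7–10.
U+CB95 → 3-byte form EC AE 95 at offsets 11–13.
U+20AB → 3-byte form E2 82 AB at offsets 14–16.
U+004A → 1-byte form 4A at offsets 17–17.
U+0E3A → 3-byte form E0 B8 BA at offsets 18–20.
Offset 20 falls in char 7's range; it's byte 3 of E0 B8 BA = 0xBA.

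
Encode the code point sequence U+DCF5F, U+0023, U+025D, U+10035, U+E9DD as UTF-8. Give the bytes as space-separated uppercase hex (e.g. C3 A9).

F3 9C BD 9F 23 C9 9D F0 90 80 B5 EE A7 9D

U+DCF5F: 4-byte form → F3 9C BD 9F.
U+0023: 1-byte form → 23.
U+025D: 2-byte form → C9 9D.
U+10035: 4-byte form → F0 90 80 B5.
U+E9DD: 3-byte form → EE A7 9D.
Concatenated (14 bytes): F3 9C BD 9F 23 C9 9D F0 90 80 B5 EE A7 9D.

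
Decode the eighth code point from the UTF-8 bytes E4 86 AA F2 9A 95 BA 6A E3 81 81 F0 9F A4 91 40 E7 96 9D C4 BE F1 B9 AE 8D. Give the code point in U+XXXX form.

U+013E

Offset 0: leading byte 0xE4 = 11100100 → 3-byte char #1 = E4 86 AA.
Offset 3: leading byte 0xF2 = 11110010 → 4-byte char #2 = F2 9A 95 BA.
Offset 7: leading byte 0x6A = 01101010 → 1-byte char #3 = 6A.
Offset 8: leading byte 0xE3 = 11100011 → 3-byte char #4 = E3 81 81.
Offset 11: leading byte 0xF0 = 11110000 → 4-byte char #5 = F0 9F A4 91.
Offset 15: leading byte 0x40 = 01000000 → 1-byte char #6 = 40.
Offset 16: leading byte 0xE7 = 11100111 → 3-byte char #7 = E7 96 9D.
Offset 19: leading byte 0xC4 = 11000100 → 2-byte char #8 = C4 BE.
Leading byte 0xC4 = 11000100 matches 110xxxxx → 2-byte sequence.
Byte 1: 0xC4 = 11000100, payload 00100 (5 bits).
Byte 2: 0xBE = 10111110 (10xxxxxx ✓), payload 111110.
Concatenate: 00100111110 = 0x13E (11 bits → U+013E).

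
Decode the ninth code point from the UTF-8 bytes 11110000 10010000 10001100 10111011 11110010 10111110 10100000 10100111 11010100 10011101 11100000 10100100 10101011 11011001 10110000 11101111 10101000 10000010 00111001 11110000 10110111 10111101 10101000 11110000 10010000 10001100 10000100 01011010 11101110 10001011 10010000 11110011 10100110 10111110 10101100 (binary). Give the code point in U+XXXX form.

Offset 0: leading byte 0xF0 = 11110000 → 4-byte char #1 = F0 90 8C BB.
Offset 4: leading byte 0xF2 = 11110010 → 4-byte char #2 = F2 BE A0 A7.
Offset 8: leading byte 0xD4 = 11010100 → 2-byte char #3 = D4 9D.
Offset 10: leading byte 0xE0 = 11100000 → 3-byte char #4 = E0 A4 AB.
Offset 13: leading byte 0xD9 = 11011001 → 2-byte char #5 = D9 B0.
Offset 15: leading byte 0xEF = 11101111 → 3-byte char #6 = EF A8 82.
Offset 18: leading byte 0x39 = 00111001 → 1-byte char #7 = 39.
Offset 19: leading byte 0xF0 = 11110000 → 4-byte char #8 = F0 B7 BD A8.
Offset 23: leading byte 0xF0 = 11110000 → 4-byte char #9 = F0 90 8C 84.
Leading byte 0xF0 = 11110000 matches 11110xxx → 4-byte sequence.
Byte 1: 0xF0 = 11110000, payload 000 (3 bits).
Byte 2: 0x90 = 10010000 (10xxxxxx ✓), payload 010000.
Byte 3: 0x8C = 10001100 (10xxxxxx ✓), payload 001100.
Byte 4: 0x84 = 10000100 (10xxxxxx ✓), payload 000100.
Concatenate: 000010000001100000100 = 0x10304 (21 bits → U+10304).

U+10304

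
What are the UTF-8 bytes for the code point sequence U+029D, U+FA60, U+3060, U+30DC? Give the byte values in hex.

U+029D: 2-byte form → CA 9D.
U+FA60: 3-byte form → EF A9 A0.
U+3060: 3-byte form → E3 81 A0.
U+30DC: 3-byte form → E3 83 9C.
Concatenated (11 bytes): CA 9D EF A9 A0 E3 81 A0 E3 83 9C.

CA 9D EF A9 A0 E3 81 A0 E3 83 9C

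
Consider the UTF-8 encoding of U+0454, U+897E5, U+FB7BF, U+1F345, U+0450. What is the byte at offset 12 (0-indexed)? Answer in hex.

0x8D

U+0454 → 2-byte form D1 94 at offsets 0–1.
U+897E5 → 4-byte form F2 89 9F A5 at offsets 2–5.
U+FB7BF → 4-byte form F3 BB 9E BF at offsets 6–9.
U+1F345 → 4-byte form F0 9F 8D 85 at offsets 10–13.
Offset 12 falls in char 4's range; it's byte 3 of F0 9F 8D 85 = 0x8D.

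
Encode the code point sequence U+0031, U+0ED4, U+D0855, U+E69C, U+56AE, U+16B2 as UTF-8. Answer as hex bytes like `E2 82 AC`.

31 E0 BB 94 F3 90 A1 95 EE 9A 9C E5 9A AE E1 9A B2

U+0031: 1-byte form → 31.
U+0ED4: 3-byte form → E0 BB 94.
U+D0855: 4-byte form → F3 90 A1 95.
U+E69C: 3-byte form → EE 9A 9C.
U+56AE: 3-byte form → E5 9A AE.
U+16B2: 3-byte form → E1 9A B2.
Concatenated (17 bytes): 31 E0 BB 94 F3 90 A1 95 EE 9A 9C E5 9A AE E1 9A B2.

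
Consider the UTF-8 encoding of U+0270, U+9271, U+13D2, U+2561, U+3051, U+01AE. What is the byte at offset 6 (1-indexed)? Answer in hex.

0xE1

1-indexed offset 6 is 0-indexed offset 5.
U+0270 → 2-byte form C9 B0 at offsets 0–1.
U+9271 → 3-byte form E9 89 B1 at offsets 2–4.
U+13D2 → 3-byte form E1 8F 92 at offsets 5–7.
Offset 5 falls in char 3's range; it's byte 1 of E1 8F 92 = 0xE1.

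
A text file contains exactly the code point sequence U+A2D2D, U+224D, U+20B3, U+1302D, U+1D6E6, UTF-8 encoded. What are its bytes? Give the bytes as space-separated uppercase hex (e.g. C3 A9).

U+A2D2D: 4-byte form → F2 A2 B4 AD.
U+224D: 3-byte form → E2 89 8D.
U+20B3: 3-byte form → E2 82 B3.
U+1302D: 4-byte form → F0 93 80 AD.
U+1D6E6: 4-byte form → F0 9D 9B A6.
Concatenated (18 bytes): F2 A2 B4 AD E2 89 8D E2 82 B3 F0 93 80 AD F0 9D 9B A6.

F2 A2 B4 AD E2 89 8D E2 82 B3 F0 93 80 AD F0 9D 9B A6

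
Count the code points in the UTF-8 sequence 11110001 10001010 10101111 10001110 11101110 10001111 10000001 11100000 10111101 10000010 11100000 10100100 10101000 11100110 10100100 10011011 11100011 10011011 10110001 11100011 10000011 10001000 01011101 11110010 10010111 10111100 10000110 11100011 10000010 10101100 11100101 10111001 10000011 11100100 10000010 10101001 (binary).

Byte at offset 0: 0xF1 = 11110001 → 4-byte char (#1). Advance 4.
Byte at offset 4: 0xEE = 11101110 → 3-byte char (#2). Advance 3.
Byte at offset 7: 0xE0 = 11100000 → 3-byte char (#3). Advance 3.
Byte at offset 10: 0xE0 = 11100000 → 3-byte char (#4). Advance 3.
Byte at offset 13: 0xE6 = 11100110 → 3-byte char (#5). Advance 3.
Byte at offset 16: 0xE3 = 11100011 → 3-byte char (#6). Advance 3.
Byte at offset 19: 0xE3 = 11100011 → 3-byte char (#7). Advance 3.
Byte at offset 22: 0x5D = 01011101 → 1-byte char (#8). Advance 1.
Byte at offset 23: 0xF2 = 11110010 → 4-byte char (#9). Advance 4.
Byte at offset 27: 0xE3 = 11100011 → 3-byte char (#10). Advance 3.
Byte at offset 30: 0xE5 = 11100101 → 3-byte char (#11). Advance 3.
Byte at offset 33: 0xE4 = 11100100 → 3-byte char (#12). Advance 3.
Reached end at offset 36 after 12 code points.

12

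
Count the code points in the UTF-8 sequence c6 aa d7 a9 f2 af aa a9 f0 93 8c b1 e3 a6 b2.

Byte at offset 0: 0xC6 = 11000110 → 2-byte char (#1). Advance 2.
Byte at offset 2: 0xD7 = 11010111 → 2-byte char (#2). Advance 2.
Byte at offset 4: 0xF2 = 11110010 → 4-byte char (#3). Advance 4.
Byte at offset 8: 0xF0 = 11110000 → 4-byte char (#4). Advance 4.
Byte at offset 12: 0xE3 = 11100011 → 3-byte char (#5). Advance 3.
Reached end at offset 15 after 5 code points.

5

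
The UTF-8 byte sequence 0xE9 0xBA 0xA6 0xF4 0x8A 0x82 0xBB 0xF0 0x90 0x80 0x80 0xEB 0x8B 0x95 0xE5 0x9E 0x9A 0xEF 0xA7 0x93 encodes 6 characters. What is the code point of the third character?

U+10000

Offset 0: leading byte 0xE9 = 11101001 → 3-byte char #1 = E9 BA A6.
Offset 3: leading byte 0xF4 = 11110100 → 4-byte char #2 = F4 8A 82 BB.
Offset 7: leading byte 0xF0 = 11110000 → 4-byte char #3 = F0 90 80 80.
Leading byte 0xF0 = 11110000 matches 11110xxx → 4-byte sequence.
Byte 1: 0xF0 = 11110000, payload 000 (3 bits).
Byte 2: 0x90 = 10010000 (10xxxxxx ✓), payload 010000.
Byte 3: 0x80 = 10000000 (10xxxxxx ✓), payload 000000.
Byte 4: 0x80 = 10000000 (10xxxxxx ✓), payload 000000.
Concatenate: 000010000000000000000 = 0x10000 (21 bits → U+10000).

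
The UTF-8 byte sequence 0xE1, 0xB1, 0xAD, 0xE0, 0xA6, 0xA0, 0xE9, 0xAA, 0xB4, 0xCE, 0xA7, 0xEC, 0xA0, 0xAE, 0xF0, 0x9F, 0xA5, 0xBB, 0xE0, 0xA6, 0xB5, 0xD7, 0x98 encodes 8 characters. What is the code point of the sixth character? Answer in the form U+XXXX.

Offset 0: leading byte 0xE1 = 11100001 → 3-byte char #1 = E1 B1 AD.
Offset 3: leading byte 0xE0 = 11100000 → 3-byte char #2 = E0 A6 A0.
Offset 6: leading byte 0xE9 = 11101001 → 3-byte char #3 = E9 AA B4.
Offset 9: leading byte 0xCE = 11001110 → 2-byte char #4 = CE A7.
Offset 11: leading byte 0xEC = 11101100 → 3-byte char #5 = EC A0 AE.
Offset 14: leading byte 0xF0 = 11110000 → 4-byte char #6 = F0 9F A5 BB.
Leading byte 0xF0 = 11110000 matches 11110xxx → 4-byte sequence.
Byte 1: 0xF0 = 11110000, payload 000 (3 bits).
Byte 2: 0x9F = 10011111 (10xxxxxx ✓), payload 011111.
Byte 3: 0xA5 = 10100101 (10xxxxxx ✓), payload 100101.
Byte 4: 0xBB = 10111011 (10xxxxxx ✓), payload 111011.
Concatenate: 000011111100101111011 = 0x1F97B (21 bits → U+1F97B).

U+1F97B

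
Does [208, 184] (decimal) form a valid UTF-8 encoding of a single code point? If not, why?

valid

Leading byte 0xD0 = 11010000 → 2-byte form.
Continuation bytes 0xB8=10111000 all match 10xxxxxx.
Decoded value 0x438 is ≥ 0x80 (shortest form) and not a surrogate.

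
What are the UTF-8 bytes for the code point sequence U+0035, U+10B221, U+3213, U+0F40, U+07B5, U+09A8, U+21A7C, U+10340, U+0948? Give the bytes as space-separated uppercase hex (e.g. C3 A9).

U+0035: 1-byte form → 35.
U+10B221: 4-byte form → F4 8B 88 A1.
U+3213: 3-byte form → E3 88 93.
U+0F40: 3-byte form → E0 BD 80.
U+07B5: 2-byte form → DE B5.
U+09A8: 3-byte form → E0 A6 A8.
U+21A7C: 4-byte form → F0 A1 A9 BC.
U+10340: 4-byte form → F0 90 8D 80.
U+0948: 3-byte form → E0 A5 88.
Concatenated (27 bytes): 35 F4 8B 88 A1 E3 88 93 E0 BD 80 DE B5 E0 A6 A8 F0 A1 A9 BC F0 90 8D 80 E0 A5 88.

35 F4 8B 88 A1 E3 88 93 E0 BD 80 DE B5 E0 A6 A8 F0 A1 A9 BC F0 90 8D 80 E0 A5 88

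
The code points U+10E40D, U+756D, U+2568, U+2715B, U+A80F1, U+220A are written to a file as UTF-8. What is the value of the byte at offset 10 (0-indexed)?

0xF0

U+10E40D → 4-byte form F4 8E 90 8D at offsets 0–3.
U+756D → 3-byte form E7 95 AD at offsets 4–6.
U+2568 → 3-byte form E2 95 A8 at offsets 7–9.
U+2715B → 4-byte form F0 A7 85 9B at offsets 10–13.
Offset 10 falls in char 4's range; it's byte 1 of F0 A7 85 9B = 0xF0.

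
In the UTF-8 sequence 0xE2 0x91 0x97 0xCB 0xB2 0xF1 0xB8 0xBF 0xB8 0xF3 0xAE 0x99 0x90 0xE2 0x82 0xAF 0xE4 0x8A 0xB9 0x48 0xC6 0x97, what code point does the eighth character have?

Offset 0: leading byte 0xE2 = 11100010 → 3-byte char #1 = E2 91 97.
Offset 3: leading byte 0xCB = 11001011 → 2-byte char #2 = CB B2.
Offset 5: leading byte 0xF1 = 11110001 → 4-byte char #3 = F1 B8 BF B8.
Offset 9: leading byte 0xF3 = 11110011 → 4-byte char #4 = F3 AE 99 90.
Offset 13: leading byte 0xE2 = 11100010 → 3-byte char #5 = E2 82 AF.
Offset 16: leading byte 0xE4 = 11100100 → 3-byte char #6 = E4 8A B9.
Offset 19: leading byte 0x48 = 01001000 → 1-byte char #7 = 48.
Offset 20: leading byte 0xC6 = 11000110 → 2-byte char #8 = C6 97.
Leading byte 0xC6 = 11000110 matches 110xxxxx → 2-byte sequence.
Byte 1: 0xC6 = 11000110, payload 00110 (5 bits).
Byte 2: 0x97 = 10010111 (10xxxxxx ✓), payload 010111.
Concatenate: 00110010111 = 0x197 (11 bits → U+0197).

U+0197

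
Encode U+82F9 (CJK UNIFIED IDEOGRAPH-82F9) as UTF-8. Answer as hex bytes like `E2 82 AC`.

E8 8B B9

U+82F9 = 0x82F9 = 33529 decimal. In range U+0800–U+FFFF → 3-byte form: 1110xxxx 10xxxxxx 10xxxxxx.
Binary (16 bits): 1000001011111001.
Split 4+6+6: 1000 | 001011 | 111001.
Byte 1: 11101000 = 0xE8.
Byte 2: 10001011 = 0x8B.
Byte 3: 10111001 = 0xB9.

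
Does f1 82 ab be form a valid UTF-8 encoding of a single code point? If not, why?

Leading byte 0xF1 = 11110001 → 4-byte form.
Continuation bytes 0x82=10000010, 0xAB=10101011, 0xBE=10111110 all match 10xxxxxx.
Decoded value 0x42AFE is ≥ 0x10000 (shortest form) and not a surrogate.

valid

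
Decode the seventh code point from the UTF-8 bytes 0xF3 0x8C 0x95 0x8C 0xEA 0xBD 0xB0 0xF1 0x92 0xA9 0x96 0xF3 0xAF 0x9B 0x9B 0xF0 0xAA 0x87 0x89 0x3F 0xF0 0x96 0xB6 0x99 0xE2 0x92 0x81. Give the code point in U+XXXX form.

U+16D99

Offset 0: leading byte 0xF3 = 11110011 → 4-byte char #1 = F3 8C 95 8C.
Offset 4: leading byte 0xEA = 11101010 → 3-byte char #2 = EA BD B0.
Offset 7: leading byte 0xF1 = 11110001 → 4-byte char #3 = F1 92 A9 96.
Offset 11: leading byte 0xF3 = 11110011 → 4-byte char #4 = F3 AF 9B 9B.
Offset 15: leading byte 0xF0 = 11110000 → 4-byte char #5 = F0 AA 87 89.
Offset 19: leading byte 0x3F = 00111111 → 1-byte char #6 = 3F.
Offset 20: leading byte 0xF0 = 11110000 → 4-byte char #7 = F0 96 B6 99.
Leading byte 0xF0 = 11110000 matches 11110xxx → 4-byte sequence.
Byte 1: 0xF0 = 11110000, payload 000 (3 bits).
Byte 2: 0x96 = 10010110 (10xxxxxx ✓), payload 010110.
Byte 3: 0xB6 = 10110110 (10xxxxxx ✓), payload 110110.
Byte 4: 0x99 = 10011001 (10xxxxxx ✓), payload 011001.
Concatenate: 000010110110110011001 = 0x16D99 (21 bits → U+16D99).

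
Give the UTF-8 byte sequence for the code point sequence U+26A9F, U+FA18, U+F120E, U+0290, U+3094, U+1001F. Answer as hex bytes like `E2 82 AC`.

U+26A9F: 4-byte form → F0 A6 AA 9F.
U+FA18: 3-byte form → EF A8 98.
U+F120E: 4-byte form → F3 B1 88 8E.
U+0290: 2-byte form → CA 90.
U+3094: 3-byte form → E3 82 94.
U+1001F: 4-byte form → F0 90 80 9F.
Concatenated (20 bytes): F0 A6 AA 9F EF A8 98 F3 B1 88 8E CA 90 E3 82 94 F0 90 80 9F.

F0 A6 AA 9F EF A8 98 F3 B1 88 8E CA 90 E3 82 94 F0 90 80 9F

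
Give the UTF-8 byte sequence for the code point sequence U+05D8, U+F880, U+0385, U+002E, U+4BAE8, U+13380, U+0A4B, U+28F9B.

D7 98 EF A2 80 CE 85 2E F1 8B AB A8 F0 93 8E 80 E0 A9 8B F0 A8 BE 9B

U+05D8: 2-byte form → D7 98.
U+F880: 3-byte form → EF A2 80.
U+0385: 2-byte form → CE 85.
U+002E: 1-byte form → 2E.
U+4BAE8: 4-byte form → F1 8B AB A8.
U+13380: 4-byte form → F0 93 8E 80.
U+0A4B: 3-byte form → E0 A9 8B.
U+28F9B: 4-byte form → F0 A8 BE 9B.
Concatenated (23 bytes): D7 98 EF A2 80 CE 85 2E F1 8B AB A8 F0 93 8E 80 E0 A9 8B F0 A8 BE 9B.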